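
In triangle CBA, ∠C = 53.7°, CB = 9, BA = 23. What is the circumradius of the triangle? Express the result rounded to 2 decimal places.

14.27

Law of sines: sin A = CB·sin C/BA ≈ 0.31536.
Since BA ≥ CB, only the acute value applies: ∠A ≈ 18.38°.
Then ∠B = 180° − ∠C − ∠A ≈ 107.92°.
Law of sines gives AC = BA·sin B/sin C ≈ 27.154.
Circumradius = BA/(2 sin C) ≈ 14.269.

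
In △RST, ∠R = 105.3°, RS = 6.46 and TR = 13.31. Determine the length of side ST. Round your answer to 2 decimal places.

By the law of cosines, ST² = TR² + RS² − 2·TR·RS·cos R = 264.26, so ST ≈ 16.256.

16.26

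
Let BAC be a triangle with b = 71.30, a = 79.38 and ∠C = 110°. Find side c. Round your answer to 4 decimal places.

By the law of cosines, c² = b² + a² − 2·b·a·cos C = 15256, so c ≈ 123.52.

123.5168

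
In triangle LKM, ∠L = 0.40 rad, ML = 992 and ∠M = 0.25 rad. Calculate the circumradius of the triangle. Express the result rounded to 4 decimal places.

819.5822

The third angle is ∠K = π − ∠M − ∠L = 2.492 rad.
Law of sines: KM = ML·sin L/sin K ≈ 638.32.
Law of sines: LK = ML·sin M/sin K ≈ 405.54.
Circumradius = ML/(2 sin K) ≈ 819.58.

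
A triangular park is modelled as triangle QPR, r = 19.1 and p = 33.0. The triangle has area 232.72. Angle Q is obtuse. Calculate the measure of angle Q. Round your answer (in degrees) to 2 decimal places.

132.40

From area = ½·p·r·sin Q, we get sin Q = 2·area/(p·r) ≈ 0.73844.
Taking the obtuse solution, ∠Q ≈ 132.40°.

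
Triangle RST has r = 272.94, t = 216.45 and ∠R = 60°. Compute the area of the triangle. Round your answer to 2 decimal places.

Law of sines: sin T = t·sin R/r ≈ 0.68679.
Since r ≥ t, only the acute value applies: ∠T ≈ 43.38°.
Then ∠S = 180° − ∠R − ∠T ≈ 76.62°.
Law of sines gives s = r·sin S/sin R ≈ 306.61.
Area = ½·r·t·sin S ≈ 28738.

28737.60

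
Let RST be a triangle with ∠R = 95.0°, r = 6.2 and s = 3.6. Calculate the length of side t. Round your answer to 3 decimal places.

Law of sines: sin S = s·sin R/r ≈ 0.57844.
Since r ≥ s, only the acute value applies: ∠S ≈ 35.34°.
Then ∠T = 180° − ∠R − ∠S ≈ 49.66°.
Law of sines gives t = r·sin T/sin R ≈ 4.7438.

4.744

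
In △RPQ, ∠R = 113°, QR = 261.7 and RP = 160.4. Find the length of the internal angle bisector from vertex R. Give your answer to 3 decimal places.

By the law of cosines, PQ² = QR² + RP² − 2·QR·RP·cos R = 1.2702e+05, so PQ ≈ 356.4.
The bisector from R has length 2·QR·RP·cos(∠R/2)/(QR+RP) ≈ 109.78.

t_R ≈ 109.777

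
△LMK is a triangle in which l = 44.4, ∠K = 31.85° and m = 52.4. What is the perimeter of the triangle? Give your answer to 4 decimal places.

By the law of cosines, k² = l² + m² − 2·l·m·cos K = 764.61, so k ≈ 27.652.
Semiperimeter s = (44.4+52.4+27.652)/2 = 62.226.
Perimeter = 44.4 + 52.4 + 27.652 = 124.45.

perimeter ≈ 124.4516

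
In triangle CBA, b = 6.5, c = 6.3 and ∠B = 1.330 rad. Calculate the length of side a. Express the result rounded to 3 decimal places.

Law of sines: sin C = c·sin B/b ≈ 0.94127.
Since b ≥ c, only the acute value applies: ∠C ≈ 1.226 rad.
Then ∠A = π − ∠B − ∠C ≈ 0.585 rad.
Law of sines gives a = b·sin A/sin B ≈ 3.6972.

3.697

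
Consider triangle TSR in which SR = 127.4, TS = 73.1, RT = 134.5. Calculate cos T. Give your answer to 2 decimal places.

By the law of cosines, cos T = (RT² + TS² − SR²) / (2·RT·TS) ≈ 0.36631, so ∠T ≈ 68.51°.

cos T ≈ 0.37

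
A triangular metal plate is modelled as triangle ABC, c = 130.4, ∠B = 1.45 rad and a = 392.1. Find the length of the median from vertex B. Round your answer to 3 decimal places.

By the law of cosines, b² = c² + a² − 2·c·a·cos B = 1.5842e+05, so b ≈ 398.03.
Median from B: ½√(2·c² + 2·a² − b²) ≈ 213.93.

213.933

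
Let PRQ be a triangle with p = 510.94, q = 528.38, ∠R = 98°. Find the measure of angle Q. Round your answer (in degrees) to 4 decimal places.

By the law of cosines, r² = q² + p² − 2·q·p·cos R = 6.1539e+05, so r ≈ 784.47.
Law of cosines again: cos Q = (p² + r² − q²)/(2·p·r) ≈ 0.74506, so ∠Q ≈ 41.84°.

∠Q ≈ 41.8357°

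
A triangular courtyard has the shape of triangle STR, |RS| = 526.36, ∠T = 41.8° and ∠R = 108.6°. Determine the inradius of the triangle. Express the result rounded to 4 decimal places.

r ≈ 116.8800

The third angle is ∠S = 180° − ∠T − ∠R = 29.60°.
Law of sines: |TR| = |RS|·sin S/sin T ≈ 390.07.
Law of sines: |ST| = |RS|·sin R/sin T ≈ 748.45.
Area = ½·|RS|·|TR|·sin R ≈ 97295.
Semiperimeter s = (390.07+526.36+748.45)/2 = 832.44.
Inradius = area/s = 97295/832.44 ≈ 116.88.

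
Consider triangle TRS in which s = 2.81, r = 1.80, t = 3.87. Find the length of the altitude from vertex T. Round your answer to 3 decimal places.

1.209

Semiperimeter p = (3.87 + 1.8 + 2.81)/2 = 4.24.
Heron's formula: area = √(4.24·0.37·2.44·1.43) ≈ 2.3396.
The altitude from T has length 2·area/t ≈ 1.2091.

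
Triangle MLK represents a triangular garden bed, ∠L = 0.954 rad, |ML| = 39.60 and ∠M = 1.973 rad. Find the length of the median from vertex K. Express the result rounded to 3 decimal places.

The third angle is ∠K = π − ∠M − ∠L = 0.215 rad.
Law of sines: |LK| = |ML|·sin M/sin K ≈ 171.12.
Law of sines: |KM| = |ML|·sin L/sin K ≈ 151.69.
Median from K: ½√(2·|LK|² + 2·|KM|² − |ML|²) ≈ 160.48.

160.482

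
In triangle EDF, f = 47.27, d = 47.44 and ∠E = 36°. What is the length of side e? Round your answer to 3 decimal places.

29.267

By the law of cosines, e² = d² + f² − 2·d·f·cos E = 856.58, so e ≈ 29.267.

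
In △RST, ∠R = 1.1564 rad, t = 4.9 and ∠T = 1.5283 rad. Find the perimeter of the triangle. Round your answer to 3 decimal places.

The third angle is ∠S = π − ∠T − ∠R = 0.4569 rad.
Law of sines: r = t·sin R/sin T ≈ 4.4893.
Law of sines: s = t·sin S/sin T ≈ 2.1636.
Semiperimeter p = (4.4893+2.1636+4.9)/2 = 5.7765.
Perimeter = 4.4893 + 2.1636 + 4.9 = 11.553.

perimeter ≈ 11.553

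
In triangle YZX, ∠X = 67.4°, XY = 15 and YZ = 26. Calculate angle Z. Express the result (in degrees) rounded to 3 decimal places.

Law of sines: sin Z = XY·sin X/YZ ≈ 0.53262.
Since YZ ≥ XY, only the acute value applies: ∠Z ≈ 32.18°.
Then ∠Y = 180° − ∠X − ∠Z ≈ 80.42°.

∠Z ≈ 32.183°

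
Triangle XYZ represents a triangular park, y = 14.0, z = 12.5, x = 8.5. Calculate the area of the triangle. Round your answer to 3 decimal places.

Semiperimeter s = (8.5 + 14 + 12.5)/2 = 17.5.
Heron's formula: area = √(17.5·9·3.5·5) ≈ 52.5.

52.500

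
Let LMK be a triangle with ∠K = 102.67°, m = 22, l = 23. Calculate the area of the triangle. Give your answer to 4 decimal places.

246.8393

Area = ½·l·m·sin K ≈ 246.84.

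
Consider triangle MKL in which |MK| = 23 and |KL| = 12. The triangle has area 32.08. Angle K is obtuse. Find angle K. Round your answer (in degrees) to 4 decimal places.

∠K ≈ 166.5578°

From area = ½·|MK|·|KL|·sin K, we get sin K = 2·area/(|MK|·|KL|) ≈ 0.23246.
Taking the obtuse solution, ∠K ≈ 166.56°.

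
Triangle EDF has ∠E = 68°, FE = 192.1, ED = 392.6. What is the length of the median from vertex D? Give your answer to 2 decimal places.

By the law of cosines, DF² = FE² + ED² − 2·FE·ED·cos E = 1.3453e+05, so DF ≈ 366.79.
Median from D: ½√(2·ED² + 2·DF² − FE²) ≈ 367.57.

367.57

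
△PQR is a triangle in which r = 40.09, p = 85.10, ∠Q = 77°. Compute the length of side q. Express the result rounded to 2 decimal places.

85.52

By the law of cosines, q² = r² + p² − 2·r·p·cos Q = 7314.3, so q ≈ 85.524.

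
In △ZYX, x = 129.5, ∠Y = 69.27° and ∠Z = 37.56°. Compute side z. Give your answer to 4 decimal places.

The third angle is ∠X = 180° − ∠Z − ∠Y = 73.17°.
Law of sines: z = x·sin Z/sin X ≈ 82.475.

82.4747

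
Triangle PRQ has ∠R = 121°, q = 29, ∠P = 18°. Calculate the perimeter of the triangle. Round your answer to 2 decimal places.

perimeter ≈ 80.55

The third angle is ∠Q = 180° − ∠P − ∠R = 41.00°.
Law of sines: p = q·sin P/sin Q ≈ 13.66.
Law of sines: r = q·sin R/sin Q ≈ 37.89.
Semiperimeter s = (13.66+37.89+29)/2 = 40.275.
Perimeter = 13.66 + 37.89 + 29 = 80.549.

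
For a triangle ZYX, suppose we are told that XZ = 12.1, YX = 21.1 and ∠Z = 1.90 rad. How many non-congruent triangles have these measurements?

1

XZ·sin Z = 12.1·sin(1.90 rad) ≈ 11.45.
Since ∠Z is not acute, a triangle exists only if YX > XZ; here YX > XZ, so there is exactly one triangle.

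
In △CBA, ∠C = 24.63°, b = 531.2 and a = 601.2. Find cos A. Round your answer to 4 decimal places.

cos A ≈ -0.0610

By the law of cosines, c² = b² + a² − 2·b·a·cos C = 63012, so c ≈ 251.02.
Law of cosines again: cos A = (c² + b² − a²)/(2·c·b) ≈ -0.06096, so ∠A ≈ 93.49°.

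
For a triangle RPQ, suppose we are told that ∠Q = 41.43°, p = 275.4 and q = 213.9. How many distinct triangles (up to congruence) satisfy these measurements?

p·sin Q = 275.4·sin(41.43°) ≈ 182.2.
Since p sin Q < q < p (182.2 < 213.9 < 275.4), two triangles exist.

2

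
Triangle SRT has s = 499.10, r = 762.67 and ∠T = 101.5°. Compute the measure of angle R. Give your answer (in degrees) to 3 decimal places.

∠R ≈ 48.935°

By the law of cosines, t² = s² + r² − 2·s·r·cos T = 9.8254e+05, so t ≈ 991.23.
Law of cosines again: cos R = (t² + s² − r²)/(2·t·s) ≈ 0.65691, so ∠R ≈ 48.94°.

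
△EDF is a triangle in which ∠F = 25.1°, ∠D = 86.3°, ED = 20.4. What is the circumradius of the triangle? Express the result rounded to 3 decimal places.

The third angle is ∠E = 180° − ∠D − ∠F = 68.60°.
Law of sines: DF = ED·sin E/sin F ≈ 44.775.
Law of sines: FE = ED·sin D/sin F ≈ 47.99.
Circumradius = ED/(2 sin F) ≈ 24.045.

R ≈ 24.045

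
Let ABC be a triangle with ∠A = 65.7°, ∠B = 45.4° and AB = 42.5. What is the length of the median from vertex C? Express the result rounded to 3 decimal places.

30.600

The third angle is ∠C = 180° − ∠A − ∠B = 68.90°.
Law of sines: BC = AB·sin A/sin C ≈ 41.518.
Law of sines: CA = AB·sin B/sin C ≈ 32.436.
Median from C: ½√(2·BC² + 2·CA² − AB²) ≈ 30.6.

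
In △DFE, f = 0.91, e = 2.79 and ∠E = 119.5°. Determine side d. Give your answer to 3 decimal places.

2.227

Law of sines: sin F = f·sin E/e ≈ 0.28388.
Since e ≥ f, only the acute value applies: ∠F ≈ 16.49°.
Then ∠D = 180° − ∠E − ∠F ≈ 44.01°.
Law of sines gives d = e·sin D/sin E ≈ 2.2271.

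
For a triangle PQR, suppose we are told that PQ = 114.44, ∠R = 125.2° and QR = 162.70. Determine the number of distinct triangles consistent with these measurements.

QR·sin R = 162.70·sin(125.2°) ≈ 132.9.
Since ∠R is not acute, a triangle exists only if PQ > QR; here PQ ≤ QR, so there is no triangle.

0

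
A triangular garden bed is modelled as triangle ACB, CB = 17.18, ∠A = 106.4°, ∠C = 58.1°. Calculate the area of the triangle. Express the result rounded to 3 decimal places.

34.902

The third angle is ∠B = 180° − ∠A − ∠C = 15.50°.
Law of sines: BA = CB·sin C/sin A ≈ 15.204.
Law of sines: AC = CB·sin B/sin A ≈ 4.7859.
Area = ½·CB·BA·sin B ≈ 34.902.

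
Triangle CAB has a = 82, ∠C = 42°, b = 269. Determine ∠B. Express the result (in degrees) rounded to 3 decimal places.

∠B ≈ 123.227°

By the law of cosines, c² = a² + b² − 2·a·b·cos C = 46300, so c ≈ 215.18.
Law of cosines again: cos B = (c² + a² − b²)/(2·c·a) ≈ -0.54795, so ∠B ≈ 123.23°.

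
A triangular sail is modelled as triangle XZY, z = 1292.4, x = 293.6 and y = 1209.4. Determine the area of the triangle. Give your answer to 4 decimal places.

Semiperimeter s = (293.6 + 1292.4 + 1209.4)/2 = 1397.7.
Heron's formula: area = √(1397.7·1104.1·105.3·188.3) ≈ 1.7492e+05.

area ≈ 174924.4565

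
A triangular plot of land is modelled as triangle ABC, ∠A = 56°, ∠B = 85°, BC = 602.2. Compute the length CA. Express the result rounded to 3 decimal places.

The third angle is ∠C = 180° − ∠A − ∠B = 39.00°.
Law of sines: CA = BC·sin B/sin A ≈ 723.62.

723.620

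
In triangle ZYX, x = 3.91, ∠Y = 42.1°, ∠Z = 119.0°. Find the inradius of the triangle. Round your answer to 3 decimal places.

1.227

The third angle is ∠X = 180° − ∠Z − ∠Y = 18.90°.
Law of sines: z = x·sin Z/sin X ≈ 10.558.
Law of sines: y = x·sin Y/sin X ≈ 8.0927.
Area = ½·x·z·sin Y ≈ 13.838.
Semiperimeter s = (10.558+8.0927+3.91)/2 = 11.28.
Inradius = area/s = 13.838/11.28 ≈ 1.2267.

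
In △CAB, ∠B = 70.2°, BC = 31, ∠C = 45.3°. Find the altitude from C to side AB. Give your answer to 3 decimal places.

The third angle is ∠A = 180° − ∠B − ∠C = 64.50°.
Law of sines: AB = BC·sin C/sin A ≈ 24.413.
Law of sines: CA = BC·sin B/sin A ≈ 32.315.
Area = ½·BC·AB·sin B ≈ 356.03.
The altitude from C has length 2·area/AB ≈ 29.167.

29.167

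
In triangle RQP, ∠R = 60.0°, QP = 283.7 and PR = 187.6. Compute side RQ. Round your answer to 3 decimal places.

326.373

Law of sines: sin Q = PR·sin R/QP ≈ 0.57267.
Since QP ≥ PR, only the acute value applies: ∠Q ≈ 34.94°.
Then ∠P = 180° − ∠R − ∠Q ≈ 85.06°.
Law of sines gives RQ = QP·sin P/sin R ≈ 326.37.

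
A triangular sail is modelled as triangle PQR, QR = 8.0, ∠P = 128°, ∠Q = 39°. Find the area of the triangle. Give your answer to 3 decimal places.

area ≈ 5.749

The third angle is ∠R = 180° − ∠P − ∠Q = 13.00°.
Law of sines: RP = QR·sin Q/sin P ≈ 6.389.
Law of sines: PQ = QR·sin R/sin P ≈ 2.2837.
Area = ½·QR·RP·sin R ≈ 5.7488.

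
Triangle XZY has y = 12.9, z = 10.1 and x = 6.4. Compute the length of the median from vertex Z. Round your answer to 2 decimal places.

m_Z ≈ 8.84

Median from Z: ½√(2·y² + 2·x² − z²) ≈ 8.8421.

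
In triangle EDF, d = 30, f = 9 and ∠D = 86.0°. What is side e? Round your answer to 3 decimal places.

Law of sines: sin F = f·sin D/d ≈ 0.29927.
Since d ≥ f, only the acute value applies: ∠F ≈ 17.41°.
Then ∠E = 180° − ∠D − ∠F ≈ 76.59°.
Law of sines gives e = d·sin E/sin D ≈ 29.253.

29.253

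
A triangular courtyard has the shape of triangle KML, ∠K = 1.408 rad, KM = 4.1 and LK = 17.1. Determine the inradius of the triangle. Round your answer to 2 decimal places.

1.81

By the law of cosines, ML² = LK² + KM² − 2·LK·KM·cos K = 286.49, so ML ≈ 16.926.
Area = ½·LK·KM·sin K ≈ 34.591.
Semiperimeter s = (16.926+17.1+4.1)/2 = 19.063.
Inradius = area/s = 34.591/19.063 ≈ 1.8146.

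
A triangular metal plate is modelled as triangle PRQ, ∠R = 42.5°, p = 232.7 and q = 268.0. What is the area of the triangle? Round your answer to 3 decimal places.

area ≈ 21066.119

Area = ½·q·p·sin R ≈ 21066.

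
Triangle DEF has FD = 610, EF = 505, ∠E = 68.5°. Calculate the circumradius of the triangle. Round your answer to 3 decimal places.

Law of sines: sin D = EF·sin E/FD ≈ 0.77026.
Since FD ≥ EF, only the acute value applies: ∠D ≈ 50.38°.
Then ∠F = 180° − ∠E − ∠D ≈ 61.12°.
Law of sines gives DE = FD·sin F/sin E ≈ 574.1.
Circumradius = FD/(2 sin E) ≈ 327.81.

R ≈ 327.810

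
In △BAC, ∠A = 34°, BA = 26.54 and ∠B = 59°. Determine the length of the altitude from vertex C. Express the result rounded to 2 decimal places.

12.74

The third angle is ∠C = 180° − ∠B − ∠A = 87.00°.
Law of sines: AC = BA·sin B/sin C ≈ 22.78.
Law of sines: CB = BA·sin A/sin C ≈ 14.861.
Area = ½·BA·AC·sin A ≈ 169.04.
The altitude from C has length 2·area/BA ≈ 12.739.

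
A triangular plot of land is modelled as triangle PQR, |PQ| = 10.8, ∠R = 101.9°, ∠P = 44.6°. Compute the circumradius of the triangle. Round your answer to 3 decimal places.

The third angle is ∠Q = 180° − ∠R − ∠P = 33.50°.
Law of sines: |QR| = |PQ|·sin P/sin R ≈ 7.7498.
Law of sines: |RP| = |PQ|·sin Q/sin R ≈ 6.0918.
Circumradius = |PQ|/(2 sin R) ≈ 5.5186.

5.519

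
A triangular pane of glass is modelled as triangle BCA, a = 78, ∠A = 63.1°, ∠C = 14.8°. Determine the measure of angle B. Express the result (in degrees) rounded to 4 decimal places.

The third angle is ∠B = 180° − ∠C − ∠A = 102.10°.

102.1000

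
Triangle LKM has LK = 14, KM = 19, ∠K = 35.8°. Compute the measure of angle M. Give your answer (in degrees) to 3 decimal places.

By the law of cosines, ML² = LK² + KM² − 2·LK·KM·cos K = 125.51, so ML ≈ 11.203.
Law of cosines again: cos M = (KM² + ML² − LK²)/(2·KM·ML) ≈ 0.68240, so ∠M ≈ 46.97°.

46.969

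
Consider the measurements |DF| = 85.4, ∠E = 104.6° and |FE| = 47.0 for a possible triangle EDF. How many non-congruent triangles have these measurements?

|FE|·sin E = 47.0·sin(104.6°) ≈ 45.48.
Since ∠E is not acute, a triangle exists only if |DF| > |FE|; here |DF| > |FE|, so there is exactly one triangle.

1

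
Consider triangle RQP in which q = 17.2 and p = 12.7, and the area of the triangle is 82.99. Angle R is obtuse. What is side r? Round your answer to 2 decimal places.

From area = ½·q·p·sin R, we get sin R = 2·area/(q·p) ≈ 0.75984.
Taking the obtuse solution, ∠R ≈ 130.55°.
Law of cosines then gives r ≈ 27.224.

27.22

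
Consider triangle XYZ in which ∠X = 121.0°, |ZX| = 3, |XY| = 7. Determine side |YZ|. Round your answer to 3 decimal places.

8.924

By the law of cosines, |YZ|² = |ZX|² + |XY|² − 2·|ZX|·|XY|·cos X = 79.632, so |YZ| ≈ 8.9237.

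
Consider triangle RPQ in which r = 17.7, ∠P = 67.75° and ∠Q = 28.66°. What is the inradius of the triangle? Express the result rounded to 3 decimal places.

The third angle is ∠R = 180° − ∠P − ∠Q = 83.59°.
Law of sines: p = r·sin P/sin R ≈ 16.485.
Law of sines: q = r·sin Q/sin R ≈ 8.5425.
Area = ½·r·p·sin Q ≈ 69.972.
Semiperimeter s = (17.7+16.485+8.5425)/2 = 21.364.
Inradius = area/s = 69.972/21.364 ≈ 3.2753.

3.275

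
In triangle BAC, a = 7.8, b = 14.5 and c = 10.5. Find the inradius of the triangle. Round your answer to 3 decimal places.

2.425

Semiperimeter s = (14.5 + 7.8 + 10.5)/2 = 16.4.
Heron's formula: area = √(16.4·1.9·8.6·5.9) ≈ 39.763.
Inradius = area/s = 39.763/16.4 ≈ 2.4245.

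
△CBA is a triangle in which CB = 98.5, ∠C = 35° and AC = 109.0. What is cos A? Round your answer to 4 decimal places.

By the law of cosines, BA² = AC² + CB² − 2·AC·CB·cos C = 3993.6, so BA ≈ 63.195.
Law of cosines again: cos A = (BA² + AC² − CB²)/(2·BA·AC) ≈ 0.44803, so ∠A ≈ 63.38°.

0.4480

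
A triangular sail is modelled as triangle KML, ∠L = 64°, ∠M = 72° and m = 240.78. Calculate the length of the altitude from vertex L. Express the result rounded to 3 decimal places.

The third angle is ∠K = 180° − ∠M − ∠L = 44.00°.
Law of sines: k = m·sin K/sin M ≈ 175.87.
Law of sines: l = m·sin L/sin M ≈ 227.55.
Area = ½·m·k·sin L ≈ 19030.
The altitude from L has length 2·area/l ≈ 167.26.

h_L ≈ 167.260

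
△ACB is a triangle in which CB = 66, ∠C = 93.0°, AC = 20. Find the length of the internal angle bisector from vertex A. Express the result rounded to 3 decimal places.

By the law of cosines, BA² = AC² + CB² − 2·AC·CB·cos C = 4894.2, so BA ≈ 69.958.
Law of cosines again: cos A = (BA² + AC² − CB²)/(2·BA·AC) ≈ 0.33526, so ∠A ≈ 70.41°.
The bisector from A has length 2·BA·AC·cos(∠A/2)/(BA+AC) ≈ 25.417.

t_A ≈ 25.417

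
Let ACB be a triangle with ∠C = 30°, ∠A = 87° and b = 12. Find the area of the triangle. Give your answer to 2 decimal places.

The third angle is ∠B = 180° − ∠A − ∠C = 63.00°.
Law of sines: a = b·sin A/sin B ≈ 13.449.
Law of sines: c = b·sin C/sin B ≈ 6.734.
Area = ½·b·a·sin C ≈ 40.348.

40.35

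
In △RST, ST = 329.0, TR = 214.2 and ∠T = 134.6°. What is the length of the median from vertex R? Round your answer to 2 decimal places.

By the law of cosines, RS² = ST² + TR² − 2·ST·TR·cos T = 2.5309e+05, so RS ≈ 503.08.
Median from R: ½√(2·TR² + 2·RS² − ST²) ≈ 349.89.

349.89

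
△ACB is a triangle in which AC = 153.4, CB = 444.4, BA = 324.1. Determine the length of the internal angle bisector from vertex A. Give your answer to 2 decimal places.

By the law of cosines, cos A = (BA² + AC² − CB²) / (2·BA·AC) ≈ -0.69311, so ∠A ≈ 133.88°.
The bisector from A has length 2·BA·AC·cos(∠A/2)/(BA+AC) ≈ 81.571.

t_A ≈ 81.57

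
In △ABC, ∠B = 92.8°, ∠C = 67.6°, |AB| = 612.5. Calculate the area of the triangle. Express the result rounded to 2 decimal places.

67977.42

The third angle is ∠A = 180° − ∠B − ∠C = 19.60°.
Law of sines: |BC| = |AB|·sin A/sin C ≈ 222.23.
Law of sines: |CA| = |AB|·sin B/sin C ≈ 661.7.
Area = ½·|AB|·|BC|·sin B ≈ 67977.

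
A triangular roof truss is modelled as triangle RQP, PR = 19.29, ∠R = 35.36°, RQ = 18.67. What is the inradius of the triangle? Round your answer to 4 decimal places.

By the law of cosines, QP² = PR² + RQ² − 2·PR·RQ·cos R = 133.25, so QP ≈ 11.544.
Area = ½·PR·RQ·sin R ≈ 104.21.
Semiperimeter s = (11.544+19.29+18.67)/2 = 24.752.
Inradius = area/s = 104.21/24.752 ≈ 4.2102.

r ≈ 4.2102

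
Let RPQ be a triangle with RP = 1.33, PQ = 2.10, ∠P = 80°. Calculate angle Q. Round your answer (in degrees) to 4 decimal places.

By the law of cosines, QR² = RP² + PQ² − 2·RP·PQ·cos P = 5.2089, so QR ≈ 2.2823.
Law of cosines again: cos Q = (PQ² + QR² − RP²)/(2·PQ·QR) ≈ 0.81893, so ∠Q ≈ 35.02°.

35.0221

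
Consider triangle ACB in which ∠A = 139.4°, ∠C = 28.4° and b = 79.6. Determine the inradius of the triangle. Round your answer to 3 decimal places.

The third angle is ∠B = 180° − ∠A − ∠C = 12.20°.
Law of sines: a = b·sin A/sin B ≈ 245.13.
Law of sines: c = b·sin C/sin B ≈ 179.15.
Area = ½·b·a·sin C ≈ 4640.2.
Semiperimeter s = (245.13+179.15+79.6)/2 = 251.94.
Inradius = area/s = 4640.2/251.94 ≈ 18.418.

r ≈ 18.418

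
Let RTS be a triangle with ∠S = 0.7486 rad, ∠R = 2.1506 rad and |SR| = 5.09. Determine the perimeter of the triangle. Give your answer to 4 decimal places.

The third angle is ∠T = π − ∠S − ∠R = 0.2424 rad.
Law of sines: |TS| = |SR|·sin R/sin T ≈ 17.74.
Law of sines: |RT| = |SR|·sin S/sin T ≈ 14.433.
Semiperimeter s = (17.74+5.09+14.433)/2 = 18.632.
Perimeter = 17.74 + 5.09 + 14.433 = 37.263.

perimeter ≈ 37.2635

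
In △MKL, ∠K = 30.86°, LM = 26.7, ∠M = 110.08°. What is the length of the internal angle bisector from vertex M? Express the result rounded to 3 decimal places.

t_M ≈ 16.868

The third angle is ∠L = 180° − ∠M − ∠K = 39.06°.
Law of sines: KL = LM·sin M/sin K ≈ 48.889.
Law of sines: MK = LM·sin L/sin K ≈ 32.8.
The bisector from M has length 2·LM·MK·cos(∠M/2)/(LM+MK) ≈ 16.868.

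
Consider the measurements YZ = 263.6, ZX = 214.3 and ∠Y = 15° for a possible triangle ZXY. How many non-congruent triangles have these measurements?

2

YZ·sin Y = 263.6·sin(15°) ≈ 68.22.
Since YZ sin Y < ZX < YZ (68.22 < 214.3 < 263.6), two triangles exist.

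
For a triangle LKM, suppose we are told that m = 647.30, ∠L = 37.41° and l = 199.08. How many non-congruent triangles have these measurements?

0

m·sin L = 647.30·sin(37.41°) ≈ 393.2.
Since l = 199.08 < 393.2 = m sin L, no triangle exists.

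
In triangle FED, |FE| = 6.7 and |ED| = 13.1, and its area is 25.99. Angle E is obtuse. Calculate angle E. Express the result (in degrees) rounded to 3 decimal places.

143.685

From area = ½·|FE|·|ED|·sin E, we get sin E = 2·area/(|FE|·|ED|) ≈ 0.59223.
Taking the obtuse solution, ∠E ≈ 143.68°.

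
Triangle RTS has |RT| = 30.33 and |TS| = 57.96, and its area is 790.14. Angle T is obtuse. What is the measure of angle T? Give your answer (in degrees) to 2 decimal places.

∠T ≈ 115.98°

From area = ½·|RT|·|TS|·sin T, we get sin T = 2·area/(|RT|·|TS|) ≈ 0.89895.
Taking the obtuse solution, ∠T ≈ 115.98°.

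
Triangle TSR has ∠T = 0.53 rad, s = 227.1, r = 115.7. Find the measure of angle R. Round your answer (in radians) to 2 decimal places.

By the law of cosines, t² = s² + r² − 2·s·r·cos T = 19620, so t ≈ 140.07.
Law of cosines again: cos R = (t² + s² − r²)/(2·t·s) ≈ 0.90864, so ∠R ≈ 0.431 rad.

∠R ≈ 0.43 rad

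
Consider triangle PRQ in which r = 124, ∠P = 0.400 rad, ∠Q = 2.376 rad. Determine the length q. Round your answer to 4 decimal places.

The third angle is ∠R = π − ∠Q − ∠P = 0.366 rad.
Law of sines: q = r·sin Q/sin R ≈ 240.35.

240.3550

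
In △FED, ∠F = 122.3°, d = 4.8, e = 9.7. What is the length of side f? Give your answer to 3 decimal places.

By the law of cosines, f² = e² + d² − 2·e·d·cos F = 166.89, so f ≈ 12.919.

12.919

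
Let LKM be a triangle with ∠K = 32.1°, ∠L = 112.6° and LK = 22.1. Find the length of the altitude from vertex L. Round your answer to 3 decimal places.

h_L ≈ 11.744

The third angle is ∠M = 180° − ∠L − ∠K = 35.30°.
Law of sines: KM = LK·sin L/sin M ≈ 35.308.
Law of sines: ML = LK·sin K/sin M ≈ 20.323.
Area = ½·LK·KM·sin K ≈ 207.33.
The altitude from L has length 2·area/KM ≈ 11.744.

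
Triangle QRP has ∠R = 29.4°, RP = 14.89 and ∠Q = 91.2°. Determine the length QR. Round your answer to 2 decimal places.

12.82

The third angle is ∠P = 180° − ∠Q − ∠R = 59.40°.
Law of sines: QR = RP·sin P/sin Q ≈ 12.819.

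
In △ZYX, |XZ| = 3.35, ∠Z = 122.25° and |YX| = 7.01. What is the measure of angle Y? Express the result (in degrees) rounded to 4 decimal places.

∠Y ≈ 23.8387°

Law of sines: sin Y = |XZ|·sin Z/|YX| ≈ 0.40416.
Since |YX| ≥ |XZ|, only the acute value applies: ∠Y ≈ 23.84°.
Then ∠X = 180° − ∠Z − ∠Y ≈ 33.91°.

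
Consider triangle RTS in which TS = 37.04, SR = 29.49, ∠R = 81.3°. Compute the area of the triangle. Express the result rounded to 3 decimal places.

398.087

Law of sines: sin T = SR·sin R/TS ≈ 0.78701.
Since TS ≥ SR, only the acute value applies: ∠T ≈ 51.91°.
Then ∠S = 180° − ∠R − ∠T ≈ 46.79°.
Law of sines gives RT = TS·sin S/sin R ≈ 27.312.
Area = ½·TS·SR·sin S ≈ 398.09.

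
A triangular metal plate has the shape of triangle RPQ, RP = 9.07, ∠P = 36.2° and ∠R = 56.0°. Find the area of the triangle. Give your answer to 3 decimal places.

The third angle is ∠Q = 180° − ∠R − ∠P = 87.80°.
Law of sines: PQ = RP·sin R/sin Q ≈ 7.5249.
Law of sines: QR = RP·sin P/sin Q ≈ 5.3607.
Area = ½·RP·PQ·sin P ≈ 20.155.

area ≈ 20.155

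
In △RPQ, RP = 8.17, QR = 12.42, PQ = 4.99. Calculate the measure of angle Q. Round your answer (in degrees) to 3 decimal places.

By the law of cosines, cos Q = (PQ² + QR² − RP²) / (2·PQ·QR) ≈ 0.90687, so ∠Q ≈ 24.92°.

24.924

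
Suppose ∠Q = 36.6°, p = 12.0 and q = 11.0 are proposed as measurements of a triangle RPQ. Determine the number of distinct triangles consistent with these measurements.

2

p·sin Q = 12.0·sin(36.6°) ≈ 7.155.
Since p sin Q < q < p (7.155 < 11.0 < 12.0), two triangles exist.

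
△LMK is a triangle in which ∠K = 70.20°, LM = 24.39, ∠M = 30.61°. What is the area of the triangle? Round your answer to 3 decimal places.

area ≈ 158.112

The third angle is ∠L = 180° − ∠M − ∠K = 79.19°.
Law of sines: MK = LM·sin L/sin K ≈ 25.463.
Law of sines: KL = LM·sin M/sin K ≈ 13.2.
Area = ½·LM·MK·sin M ≈ 158.11.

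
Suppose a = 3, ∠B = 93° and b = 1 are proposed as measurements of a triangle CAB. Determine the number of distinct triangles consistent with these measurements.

0

a·sin B = 3·sin(93°) ≈ 2.996.
Since ∠B is not acute, a triangle exists only if b > a; here b ≤ a, so there is no triangle.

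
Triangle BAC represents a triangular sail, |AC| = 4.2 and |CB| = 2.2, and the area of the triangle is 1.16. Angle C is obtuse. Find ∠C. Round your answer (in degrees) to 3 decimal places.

From area = ½·|AC|·|CB|·sin C, we get sin C = 2·area/(|AC|·|CB|) ≈ 0.25108.
Taking the obtuse solution, ∠C ≈ 165.46°.

∠C ≈ 165.458°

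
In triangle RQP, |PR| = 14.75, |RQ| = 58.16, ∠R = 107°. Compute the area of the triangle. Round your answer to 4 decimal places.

410.1878

Area = ½·|PR|·|RQ|·sin R ≈ 410.19.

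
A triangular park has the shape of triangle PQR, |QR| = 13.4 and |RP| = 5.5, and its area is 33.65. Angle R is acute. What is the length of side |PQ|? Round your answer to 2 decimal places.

12.24

From area = ½·|QR|·|RP|·sin R, we get sin R = 2·area/(|QR|·|RP|) ≈ 0.91316.
Taking the acute solution, ∠R ≈ 65.95°.
Law of cosines then gives |PQ| ≈ 12.236.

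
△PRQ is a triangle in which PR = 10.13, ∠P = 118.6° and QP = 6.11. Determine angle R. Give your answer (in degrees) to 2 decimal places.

22.34

By the law of cosines, RQ² = QP² + PR² − 2·QP·PR·cos P = 199.21, so RQ ≈ 14.114.
Law of cosines again: cos R = (PR² + RQ² − QP²)/(2·PR·RQ) ≈ 0.92495, so ∠R ≈ 22.34°.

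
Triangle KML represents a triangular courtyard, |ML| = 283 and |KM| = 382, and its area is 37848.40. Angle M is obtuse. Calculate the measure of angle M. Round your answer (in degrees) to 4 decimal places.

135.5562

From area = ½·|KM|·|ML|·sin M, we get sin M = 2·area/(|KM|·|ML|) ≈ 0.70021.
Taking the obtuse solution, ∠M ≈ 135.56°.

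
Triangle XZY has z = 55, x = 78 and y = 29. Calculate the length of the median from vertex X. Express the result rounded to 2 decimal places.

m_X ≈ 20.30

Median from X: ½√(2·z² + 2·y² − x²) ≈ 20.298.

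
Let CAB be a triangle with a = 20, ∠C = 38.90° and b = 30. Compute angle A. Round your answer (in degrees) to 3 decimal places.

By the law of cosines, c² = a² + b² − 2·a·b·cos C = 366.11, so c ≈ 19.134.
Law of cosines again: cos A = (b² + c² − a²)/(2·b·c) ≈ 0.75443, so ∠A ≈ 41.02°.

∠A ≈ 41.025°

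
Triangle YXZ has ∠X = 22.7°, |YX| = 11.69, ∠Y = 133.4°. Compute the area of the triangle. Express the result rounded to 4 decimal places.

The third angle is ∠Z = 180° − ∠Y − ∠X = 23.90°.
Law of sines: |XZ| = |YX|·sin Y/sin Z ≈ 20.965.
Law of sines: |ZY| = |YX|·sin X/sin Z ≈ 11.135.
Area = ½·|YX|·|XZ|·sin X ≈ 47.288.

area ≈ 47.2883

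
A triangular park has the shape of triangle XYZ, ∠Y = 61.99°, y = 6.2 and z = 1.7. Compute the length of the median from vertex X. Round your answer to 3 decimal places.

Law of sines: sin Z = z·sin Y/y ≈ 0.24208.
Since y ≥ z, only the acute value applies: ∠Z ≈ 14.01°.
Then ∠X = 180° − ∠Y − ∠Z ≈ 104.00°.
Law of sines gives x = y·sin X/sin Y ≈ 6.814.
Median from X: ½√(2·y² + 2·z² − x²) ≈ 3.0096.

3.010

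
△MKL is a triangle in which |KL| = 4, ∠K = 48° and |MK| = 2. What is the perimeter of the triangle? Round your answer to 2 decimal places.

By the law of cosines, |LM|² = |MK|² + |KL|² − 2·|MK|·|KL|·cos K = 9.2939, so |LM| ≈ 3.0486.
Semiperimeter s = (4+3.0486+2)/2 = 4.5243.
Perimeter = 4 + 3.0486 + 2 = 9.0486.

perimeter ≈ 9.05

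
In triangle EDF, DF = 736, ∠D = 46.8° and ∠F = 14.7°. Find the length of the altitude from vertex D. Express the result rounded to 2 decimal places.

The third angle is ∠E = 180° − ∠D − ∠F = 118.50°.
Law of sines: FE = DF·sin D/sin E ≈ 610.5.
Law of sines: ED = DF·sin F/sin E ≈ 212.52.
Area = ½·DF·FE·sin F ≈ 57011.
The altitude from D has length 2·area/FE ≈ 186.77.

186.77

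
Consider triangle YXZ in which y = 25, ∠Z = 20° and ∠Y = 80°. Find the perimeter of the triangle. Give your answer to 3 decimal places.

58.682

The third angle is ∠X = 180° − ∠Z − ∠Y = 80.00°.
Law of sines: x = y·sin X/sin Y ≈ 25.
Law of sines: z = y·sin Z/sin Y ≈ 8.6824.
Semiperimeter s = (25+25+8.6824)/2 = 29.341.
Perimeter = 25 + 25 + 8.6824 = 58.682.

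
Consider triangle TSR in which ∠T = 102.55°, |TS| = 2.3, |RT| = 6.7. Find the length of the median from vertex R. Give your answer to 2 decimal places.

By the law of cosines, |SR|² = |RT|² + |TS|² − 2·|RT|·|TS|·cos T = 56.877, so |SR| ≈ 7.5417.
Median from R: ½√(2·|SR|² + 2·|RT|² − |TS|²) ≈ 7.04.

m_R ≈ 7.04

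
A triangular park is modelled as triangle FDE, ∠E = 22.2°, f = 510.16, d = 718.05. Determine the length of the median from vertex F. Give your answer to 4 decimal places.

491.4228

By the law of cosines, e² = f² + d² − 2·f·d·cos E = 97528, so e ≈ 312.3.
Median from F: ½√(2·d² + 2·e² − f²) ≈ 491.42.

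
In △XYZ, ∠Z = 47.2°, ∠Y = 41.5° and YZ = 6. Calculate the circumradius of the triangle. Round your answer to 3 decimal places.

The third angle is ∠X = 180° − ∠Y − ∠Z = 91.30°.
Law of sines: ZX = YZ·sin Y/sin X ≈ 3.9767.
Law of sines: XY = YZ·sin Z/sin X ≈ 4.4035.
Circumradius = YZ/(2 sin X) ≈ 3.0008.

R ≈ 3.001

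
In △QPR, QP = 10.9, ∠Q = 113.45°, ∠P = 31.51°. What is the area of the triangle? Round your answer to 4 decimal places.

49.6101

The third angle is ∠R = 180° − ∠Q − ∠P = 35.04°.
Law of sines: PR = QP·sin Q/sin R ≈ 17.417.
Law of sines: RQ = QP·sin P/sin R ≈ 9.9223.
Area = ½·QP·PR·sin P ≈ 49.61.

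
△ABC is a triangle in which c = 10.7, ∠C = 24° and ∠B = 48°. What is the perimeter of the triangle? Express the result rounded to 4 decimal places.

55.2693

The third angle is ∠A = 180° − ∠B − ∠C = 108.00°.
Law of sines: a = c·sin A/sin C ≈ 25.019.
Law of sines: b = c·sin B/sin C ≈ 19.55.
Semiperimeter s = (25.019+19.55+10.7)/2 = 27.635.
Perimeter = 25.019 + 19.55 + 10.7 = 55.269.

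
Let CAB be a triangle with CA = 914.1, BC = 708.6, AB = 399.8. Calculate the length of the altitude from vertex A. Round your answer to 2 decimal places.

h_A ≈ 380.57

Semiperimeter s = (399.8 + 708.6 + 914.1)/2 = 1011.2.
Heron's formula: area = √(1011.2·611.45·302.65·97.15) ≈ 1.3483e+05.
The altitude from A has length 2·area/BC ≈ 380.57.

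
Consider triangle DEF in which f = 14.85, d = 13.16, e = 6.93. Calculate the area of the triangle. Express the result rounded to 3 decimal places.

Semiperimeter s = (13.16 + 6.93 + 14.85)/2 = 17.47.
Heron's formula: area = √(17.47·4.31·10.54·2.62) ≈ 45.599.

area ≈ 45.599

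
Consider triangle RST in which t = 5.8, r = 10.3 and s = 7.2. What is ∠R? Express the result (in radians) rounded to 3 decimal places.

By the law of cosines, cos R = (s² + t² − r²) / (2·s·t) ≈ -0.24677, so ∠R ≈ 1.8201 rad.

∠R ≈ 1.820 rad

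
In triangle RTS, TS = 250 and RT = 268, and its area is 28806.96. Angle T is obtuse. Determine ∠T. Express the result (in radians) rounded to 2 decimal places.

From area = ½·RT·TS·sin T, we get sin T = 2·area/(RT·TS) ≈ 0.85991.
Taking the obtuse solution, ∠T ≈ 2.1065 rad.

2.11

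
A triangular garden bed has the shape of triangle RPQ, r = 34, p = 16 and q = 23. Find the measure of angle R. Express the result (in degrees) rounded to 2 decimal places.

∠R ≈ 120.27°

By the law of cosines, cos R = (p² + q² − r²) / (2·p·q) ≈ -0.50408, so ∠R ≈ 120.27°.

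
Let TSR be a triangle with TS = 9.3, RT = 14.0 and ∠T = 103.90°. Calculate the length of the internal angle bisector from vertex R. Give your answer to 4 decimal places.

By the law of cosines, SR² = RT² + TS² − 2·RT·TS·cos T = 345.05, so SR ≈ 18.575.
Law of cosines again: cos R = (SR² + RT² − TS²)/(2·SR·RT) ≈ 0.87396, so ∠R ≈ 29.08°.
The bisector from R has length 2·SR·RT·cos(∠R/2)/(SR+RT) ≈ 15.455.

15.4551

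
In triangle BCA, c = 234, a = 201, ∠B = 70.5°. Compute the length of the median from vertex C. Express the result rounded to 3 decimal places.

By the law of cosines, b² = c² + a² − 2·c·a·cos B = 63756, so b ≈ 252.5.
Median from C: ½√(2·a² + 2·b² − c²) ≈ 195.93.

m_C ≈ 195.933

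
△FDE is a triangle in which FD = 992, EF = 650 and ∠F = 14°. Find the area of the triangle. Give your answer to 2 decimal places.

area ≈ 77995.62

Area = ½·EF·FD·sin F ≈ 77996.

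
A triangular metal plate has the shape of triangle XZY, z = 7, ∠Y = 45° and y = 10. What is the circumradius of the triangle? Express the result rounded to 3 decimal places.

R ≈ 7.071

Law of sines: sin Z = z·sin Y/y ≈ 0.49497.
Since y ≥ z, only the acute value applies: ∠Z ≈ 29.67°.
Then ∠X = 180° − ∠Y − ∠Z ≈ 105.33°.
Law of sines gives x = y·sin X/sin Y ≈ 13.639.
Circumradius = y/(2 sin Y) ≈ 7.0711.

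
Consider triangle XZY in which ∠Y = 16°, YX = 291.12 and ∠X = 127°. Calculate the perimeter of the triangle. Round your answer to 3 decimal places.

810.785

The third angle is ∠Z = 180° − ∠Y − ∠X = 37.00°.
Law of sines: ZY = YX·sin X/sin Z ≈ 386.33.
Law of sines: XZ = YX·sin Y/sin Z ≈ 133.34.
Semiperimeter s = (386.33+291.12+133.34)/2 = 405.39.
Perimeter = 386.33 + 291.12 + 133.34 = 810.79.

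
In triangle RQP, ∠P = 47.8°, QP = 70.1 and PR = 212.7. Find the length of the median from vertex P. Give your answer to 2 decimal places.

132.46

By the law of cosines, RQ² = QP² + PR² − 2·QP·PR·cos P = 30124, so RQ ≈ 173.56.
Median from P: ½√(2·QP² + 2·PR² − RQ²) ≈ 132.46.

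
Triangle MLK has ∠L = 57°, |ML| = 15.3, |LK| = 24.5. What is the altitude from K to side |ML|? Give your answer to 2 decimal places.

By the law of cosines, |KM|² = |ML|² + |LK|² − 2·|ML|·|LK|·cos L = 426.02, so |KM| ≈ 20.64.
Area = ½·|ML|·|LK|·sin L ≈ 157.19.
The altitude from K has length 2·area/|ML| ≈ 20.547.

20.55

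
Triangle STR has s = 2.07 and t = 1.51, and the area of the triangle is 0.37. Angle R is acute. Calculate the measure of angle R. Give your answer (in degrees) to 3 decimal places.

From area = ½·s·t·sin R, we get sin R = 2·area/(s·t) ≈ 0.23675.
Taking the acute solution, ∠R ≈ 13.69°.

13.695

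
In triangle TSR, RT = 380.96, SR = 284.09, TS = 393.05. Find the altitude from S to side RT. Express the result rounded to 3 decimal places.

h_S ≈ 268.212

Semiperimeter s = (284.09 + 380.96 + 393.05)/2 = 529.05.
Heron's formula: area = √(529.05·244.96·148.09·136) ≈ 51089.
The altitude from S has length 2·area/RT ≈ 268.21.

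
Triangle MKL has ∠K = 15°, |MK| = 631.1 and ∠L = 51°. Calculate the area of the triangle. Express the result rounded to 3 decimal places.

The third angle is ∠M = 180° − ∠K − ∠L = 114.00°.
Law of sines: |KL| = |MK|·sin M/sin L ≈ 741.87.
Law of sines: |LM| = |MK|·sin K/sin L ≈ 210.18.
Area = ½·|MK|·|KL|·sin K ≈ 60588.

area ≈ 60588.495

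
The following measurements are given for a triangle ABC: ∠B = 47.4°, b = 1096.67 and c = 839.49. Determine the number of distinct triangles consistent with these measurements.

1

c·sin B = 839.49·sin(47.4°) ≈ 617.9.
Since b ≥ c, exactly one triangle exists.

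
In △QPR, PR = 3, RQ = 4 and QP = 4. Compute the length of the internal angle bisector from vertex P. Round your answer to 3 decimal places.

t_P ≈ 2.843

By the law of cosines, cos P = (QP² + PR² − RQ²) / (2·QP·PR) ≈ 0.37500, so ∠P ≈ 1.186 rad.
The bisector from P has length 2·QP·PR·cos(∠P/2)/(QP+PR) ≈ 2.8428.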